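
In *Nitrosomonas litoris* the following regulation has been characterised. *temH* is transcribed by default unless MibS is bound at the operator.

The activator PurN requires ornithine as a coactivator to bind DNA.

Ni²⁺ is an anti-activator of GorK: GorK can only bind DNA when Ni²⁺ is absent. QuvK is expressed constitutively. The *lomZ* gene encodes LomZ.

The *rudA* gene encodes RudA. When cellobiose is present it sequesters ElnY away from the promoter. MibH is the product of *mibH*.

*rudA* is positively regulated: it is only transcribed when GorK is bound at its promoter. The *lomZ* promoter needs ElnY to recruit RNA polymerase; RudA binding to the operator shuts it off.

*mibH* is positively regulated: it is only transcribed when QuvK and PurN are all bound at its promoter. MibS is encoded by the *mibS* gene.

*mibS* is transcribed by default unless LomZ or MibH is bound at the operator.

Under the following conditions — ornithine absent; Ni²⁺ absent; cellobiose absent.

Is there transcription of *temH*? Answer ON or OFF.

Ni²⁺ is absent, so GorK is active.
No repressor is bound and GorK is active, so *rudA* is transcribed.
So RudA is produced and active.
Cellobiose is absent, so ElnY is active.
With repressor RudA bound, *lomZ* is not transcribed.
So LomZ is not produced.
QuvK is produced constitutively and is active.
Ornithine is absent, so PurN is inactive.
Required activator PurN is absent, so *mibH* is not transcribed.
So MibH is not produced.
With no repressor bound, *mibS* is transcribed.
So MibS is produced and active.
With repressor MibS bound, *temH* is not transcribed.

OFF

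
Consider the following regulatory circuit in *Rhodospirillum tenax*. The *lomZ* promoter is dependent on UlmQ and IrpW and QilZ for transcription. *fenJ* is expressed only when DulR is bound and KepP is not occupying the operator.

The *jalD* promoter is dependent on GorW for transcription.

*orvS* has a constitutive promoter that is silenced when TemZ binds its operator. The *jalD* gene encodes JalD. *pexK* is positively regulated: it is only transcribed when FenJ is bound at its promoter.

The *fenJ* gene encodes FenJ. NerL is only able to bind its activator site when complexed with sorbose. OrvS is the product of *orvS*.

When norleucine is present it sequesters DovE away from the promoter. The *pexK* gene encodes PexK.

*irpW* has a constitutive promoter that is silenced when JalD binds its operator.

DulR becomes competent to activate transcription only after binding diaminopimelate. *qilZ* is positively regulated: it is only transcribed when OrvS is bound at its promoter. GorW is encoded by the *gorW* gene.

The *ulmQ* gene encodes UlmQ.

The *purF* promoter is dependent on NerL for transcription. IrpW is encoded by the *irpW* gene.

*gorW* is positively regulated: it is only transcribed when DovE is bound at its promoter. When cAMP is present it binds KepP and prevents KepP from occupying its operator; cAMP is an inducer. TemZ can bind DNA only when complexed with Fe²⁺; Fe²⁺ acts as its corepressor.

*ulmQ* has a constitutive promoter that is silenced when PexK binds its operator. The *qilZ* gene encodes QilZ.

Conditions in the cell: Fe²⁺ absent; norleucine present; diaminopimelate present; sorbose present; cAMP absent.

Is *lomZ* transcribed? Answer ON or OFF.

cAMP is absent, so KepP is active.
Diaminopimelate is present, so DulR is active.
With repressor KepP bound, *fenJ* is not transcribed.
So FenJ is not produced.
Required activator FenJ is absent, so *pexK* is not transcribed.
So PexK is not produced.
With no repressor bound, *ulmQ* is transcribed.
So UlmQ is produced and active.
Norleucine is present, so DovE is inactive.
Required activator DovE is absent, so *gorW* is not transcribed.
So GorW is not produced.
Required activator GorW is absent, so *jalD* is not transcribed.
So JalD is not produced.
With no repressor bound, *irpW* is transcribed.
So IrpW is produced and active.
Fe²⁺ is absent, so TemZ is inactive.
With no repressor bound, *orvS* is transcribed.
So OrvS is produced and active.
No repressor is bound and OrvS is active, so *qilZ* is transcribed.
So QilZ is produced and active.
No repressor is bound and UlmQ and IrpW and QilZ are active, so *lomZ* is transcribed.

ON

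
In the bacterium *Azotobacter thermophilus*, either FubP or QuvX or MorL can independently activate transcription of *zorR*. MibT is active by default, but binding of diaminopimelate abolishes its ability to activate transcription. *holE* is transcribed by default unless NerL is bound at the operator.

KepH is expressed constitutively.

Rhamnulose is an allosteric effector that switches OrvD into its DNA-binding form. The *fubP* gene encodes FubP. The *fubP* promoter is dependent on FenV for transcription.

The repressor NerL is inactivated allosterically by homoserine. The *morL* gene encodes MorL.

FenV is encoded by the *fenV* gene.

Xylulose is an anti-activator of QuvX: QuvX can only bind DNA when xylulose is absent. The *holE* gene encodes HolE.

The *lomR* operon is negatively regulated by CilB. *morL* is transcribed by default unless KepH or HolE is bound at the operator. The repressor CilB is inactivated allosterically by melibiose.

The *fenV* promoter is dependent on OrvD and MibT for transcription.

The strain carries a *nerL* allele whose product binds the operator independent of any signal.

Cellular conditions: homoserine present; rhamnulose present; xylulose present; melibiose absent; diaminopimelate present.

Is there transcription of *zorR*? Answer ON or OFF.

OFF

Rhamnulose is present, so OrvD is active.
Diaminopimelate is present, so MibT is inactive.
Required activator MibT is absent, so *fenV* is not transcribed.
So FenV is not produced.
Required activator FenV is absent, so *fubP* is not transcribed.
So FubP is not produced.
Xylulose is present, so QuvX is inactive.
KepH is produced constitutively and is active.
NerL is constitutively active in this strain.
With repressor NerL bound, *holE* is not transcribed.
So HolE is not produced.
With repressor KepH bound, *morL* is not transcribed.
So MorL is not produced.
No activator is available at the *zorR* promoter, so *zorR* is not transcribed.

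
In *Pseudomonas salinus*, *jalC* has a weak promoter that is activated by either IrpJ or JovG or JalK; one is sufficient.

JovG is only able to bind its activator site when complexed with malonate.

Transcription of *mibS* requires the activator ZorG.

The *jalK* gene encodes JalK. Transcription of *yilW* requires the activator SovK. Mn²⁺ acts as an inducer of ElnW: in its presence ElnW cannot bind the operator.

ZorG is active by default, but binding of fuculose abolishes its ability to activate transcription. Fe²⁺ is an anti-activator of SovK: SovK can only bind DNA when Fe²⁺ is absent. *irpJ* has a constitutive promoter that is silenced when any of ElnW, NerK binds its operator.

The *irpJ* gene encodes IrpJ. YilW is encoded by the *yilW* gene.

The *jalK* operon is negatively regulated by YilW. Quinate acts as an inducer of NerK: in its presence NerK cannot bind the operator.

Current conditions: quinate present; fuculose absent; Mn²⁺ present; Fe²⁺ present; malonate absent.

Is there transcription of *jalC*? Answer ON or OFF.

Mn²⁺ is present, so ElnW is inactive.
Quinate is present, so NerK is inactive.
With no repressor bound, *irpJ* is transcribed.
So IrpJ is produced and active.
Malonate is absent, so JovG is inactive.
Fe²⁺ is present, so SovK is inactive.
Required activator SovK is absent, so *yilW* is not transcribed.
So YilW is not produced.
With no repressor bound, *jalK* is transcribed.
So JalK is produced and active.
Activator IrpJ is present, so *jalC* is transcribed.

ON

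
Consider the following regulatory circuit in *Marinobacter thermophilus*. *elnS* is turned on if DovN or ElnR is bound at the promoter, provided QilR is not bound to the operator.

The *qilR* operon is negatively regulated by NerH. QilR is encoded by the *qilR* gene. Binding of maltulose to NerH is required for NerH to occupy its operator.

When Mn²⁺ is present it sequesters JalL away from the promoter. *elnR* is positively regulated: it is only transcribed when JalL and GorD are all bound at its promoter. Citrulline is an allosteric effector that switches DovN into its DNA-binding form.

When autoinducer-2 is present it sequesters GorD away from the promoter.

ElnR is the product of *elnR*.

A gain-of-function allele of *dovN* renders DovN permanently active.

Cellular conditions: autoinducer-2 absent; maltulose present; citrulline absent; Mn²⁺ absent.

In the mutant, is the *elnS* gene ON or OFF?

ON

Maltulose is present, so NerH is active.
With repressor NerH bound, *qilR* is not transcribed.
So QilR is not produced.
DovN is constitutively active in this strain.
Mn²⁺ is absent, so JalL is active.
Autoinducer-2 is absent, so GorD is active.
No repressor is bound and JalL and GorD are active, so *elnR* is transcribed.
So ElnR is produced and active.
Activator DovN is present, so *elnS* is transcribed.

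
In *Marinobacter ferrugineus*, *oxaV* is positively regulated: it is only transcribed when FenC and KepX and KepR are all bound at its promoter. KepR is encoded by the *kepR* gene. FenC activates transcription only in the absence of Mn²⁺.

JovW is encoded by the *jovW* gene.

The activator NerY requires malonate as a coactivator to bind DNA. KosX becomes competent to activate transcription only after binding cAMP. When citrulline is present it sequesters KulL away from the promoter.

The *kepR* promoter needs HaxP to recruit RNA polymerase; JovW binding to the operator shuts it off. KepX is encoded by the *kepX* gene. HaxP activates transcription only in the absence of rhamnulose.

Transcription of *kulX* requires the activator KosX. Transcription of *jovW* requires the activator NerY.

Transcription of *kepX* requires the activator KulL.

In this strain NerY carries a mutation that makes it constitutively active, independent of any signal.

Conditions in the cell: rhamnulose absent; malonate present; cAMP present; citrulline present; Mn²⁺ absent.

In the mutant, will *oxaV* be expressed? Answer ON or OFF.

Mn²⁺ is absent, so FenC is active.
Citrulline is present, so KulL is inactive.
Required activator KulL is absent, so *kepX* is not transcribed.
So KepX is not produced.
NerY is constitutively active in this strain.
No repressor is bound and NerY is active, so *jovW* is transcribed.
So JovW is produced and active.
Rhamnulose is absent, so HaxP is active.
With repressor JovW bound, *kepR* is not transcribed.
So KepR is not produced.
Required activator KepX is absent, so *oxaV* is not transcribed.

OFF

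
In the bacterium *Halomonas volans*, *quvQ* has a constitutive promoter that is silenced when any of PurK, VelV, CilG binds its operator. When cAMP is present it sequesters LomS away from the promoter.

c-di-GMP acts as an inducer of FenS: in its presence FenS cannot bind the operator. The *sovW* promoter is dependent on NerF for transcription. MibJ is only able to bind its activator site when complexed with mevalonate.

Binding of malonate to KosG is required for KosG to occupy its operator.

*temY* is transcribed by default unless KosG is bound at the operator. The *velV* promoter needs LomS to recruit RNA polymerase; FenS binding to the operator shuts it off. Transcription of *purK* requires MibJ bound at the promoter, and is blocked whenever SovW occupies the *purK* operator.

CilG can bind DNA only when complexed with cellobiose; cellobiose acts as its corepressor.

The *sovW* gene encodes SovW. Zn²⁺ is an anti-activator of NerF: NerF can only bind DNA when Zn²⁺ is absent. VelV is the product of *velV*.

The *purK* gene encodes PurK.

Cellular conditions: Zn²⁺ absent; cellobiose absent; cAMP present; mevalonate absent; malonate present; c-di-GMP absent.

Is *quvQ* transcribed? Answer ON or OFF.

ON

Zn²⁺ is absent, so NerF is active.
No repressor is bound and NerF is active, so *sovW* is transcribed.
So SovW is produced and active.
Mevalonate is absent, so MibJ is inactive.
With repressor SovW bound, *purK* is not transcribed.
So PurK is not produced.
cAMP is present, so LomS is inactive.
c-di-GMP is absent, so FenS is active.
With repressor FenS bound, *velV* is not transcribed.
So VelV is not produced.
Cellobiose is absent, so CilG is inactive.
With no repressor bound, *quvQ* is transcribed.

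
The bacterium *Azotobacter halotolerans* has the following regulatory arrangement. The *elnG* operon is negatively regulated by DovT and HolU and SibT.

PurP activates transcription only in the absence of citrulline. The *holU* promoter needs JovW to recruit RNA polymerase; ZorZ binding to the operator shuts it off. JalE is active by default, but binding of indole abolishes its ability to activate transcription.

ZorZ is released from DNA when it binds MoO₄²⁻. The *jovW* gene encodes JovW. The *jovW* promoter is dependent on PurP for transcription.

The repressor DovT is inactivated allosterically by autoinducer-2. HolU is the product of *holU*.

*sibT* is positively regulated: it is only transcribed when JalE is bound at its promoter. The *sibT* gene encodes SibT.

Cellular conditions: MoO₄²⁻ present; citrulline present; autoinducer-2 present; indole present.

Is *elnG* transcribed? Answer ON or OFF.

ON

Autoinducer-2 is present, so DovT is inactive.
Citrulline is present, so PurP is inactive.
Required activator PurP is absent, so *jovW* is not transcribed.
So JovW is not produced.
MoO₄²⁻ is present, so ZorZ is inactive.
Required activator JovW is absent, so *holU* is not transcribed.
So HolU is not produced.
Indole is present, so JalE is inactive.
Required activator JalE is absent, so *sibT* is not transcribed.
So SibT is not produced.
With no repressor bound, *elnG* is transcribed.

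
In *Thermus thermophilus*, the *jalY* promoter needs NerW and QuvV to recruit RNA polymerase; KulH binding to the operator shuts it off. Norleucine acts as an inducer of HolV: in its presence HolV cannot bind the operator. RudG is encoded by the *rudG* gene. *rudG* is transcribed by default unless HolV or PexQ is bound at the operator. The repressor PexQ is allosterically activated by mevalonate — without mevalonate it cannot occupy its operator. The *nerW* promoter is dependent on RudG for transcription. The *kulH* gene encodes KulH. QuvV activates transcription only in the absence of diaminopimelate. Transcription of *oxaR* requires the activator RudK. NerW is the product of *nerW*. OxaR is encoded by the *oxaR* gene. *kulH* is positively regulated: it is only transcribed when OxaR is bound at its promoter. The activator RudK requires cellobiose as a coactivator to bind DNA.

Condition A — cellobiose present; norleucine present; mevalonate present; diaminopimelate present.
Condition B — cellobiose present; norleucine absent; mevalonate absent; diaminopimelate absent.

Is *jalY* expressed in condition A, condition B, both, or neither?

neither

Condition A:
Cellobiose is present, so RudK is active.
No repressor is bound and RudK is active, so *oxaR* is transcribed.
So OxaR is produced and active.
No repressor is bound and OxaR is active, so *kulH* is transcribed.
So KulH is produced and active.
Norleucine is present, so HolV is inactive.
Mevalonate is present, so PexQ is active.
With repressor PexQ bound, *rudG* is not transcribed.
So RudG is not produced.
Required activator RudG is absent, so *nerW* is not transcribed.
So NerW is not produced.
Diaminopimelate is present, so QuvV is inactive.
With repressor KulH bound, *jalY* is not transcribed.
→ *jalY* is OFF in A.
Condition B:
Cellobiose is present, so RudK is active.
No repressor is bound and RudK is active, so *oxaR* is transcribed.
So OxaR is produced and active.
No repressor is bound and OxaR is active, so *kulH* is transcribed.
So KulH is produced and active.
Norleucine is absent, so HolV is active.
Mevalonate is absent, so PexQ is inactive.
With repressor HolV bound, *rudG* is not transcribed.
So RudG is not produced.
Required activator RudG is absent, so *nerW* is not transcribed.
So NerW is not produced.
Diaminopimelate is absent, so QuvV is active.
With repressor KulH bound, *jalY* is not transcribed.
→ *jalY* is OFF in B.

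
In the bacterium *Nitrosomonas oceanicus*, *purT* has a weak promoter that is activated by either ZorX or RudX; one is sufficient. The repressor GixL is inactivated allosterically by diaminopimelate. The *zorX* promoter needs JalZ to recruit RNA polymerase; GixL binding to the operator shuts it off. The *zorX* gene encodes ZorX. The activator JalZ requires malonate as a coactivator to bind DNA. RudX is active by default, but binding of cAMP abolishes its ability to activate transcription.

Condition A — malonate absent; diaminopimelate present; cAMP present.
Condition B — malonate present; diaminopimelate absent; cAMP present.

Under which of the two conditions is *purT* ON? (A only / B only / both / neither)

Condition A:
Malonate is absent, so JalZ is inactive.
Diaminopimelate is present, so GixL is inactive.
Required activator JalZ is absent, so *zorX* is not transcribed.
So ZorX is not produced.
cAMP is present, so RudX is inactive.
No activator is available at the *purT* promoter, so *purT* is not transcribed.
→ *purT* is OFF in A.
Condition B:
Malonate is present, so JalZ is active.
Diaminopimelate is absent, so GixL is active.
With repressor GixL bound, *zorX* is not transcribed.
So ZorX is not produced.
cAMP is present, so RudX is inactive.
No activator is available at the *purT* promoter, so *purT* is not transcribed.
→ *purT* is OFF in B.

neither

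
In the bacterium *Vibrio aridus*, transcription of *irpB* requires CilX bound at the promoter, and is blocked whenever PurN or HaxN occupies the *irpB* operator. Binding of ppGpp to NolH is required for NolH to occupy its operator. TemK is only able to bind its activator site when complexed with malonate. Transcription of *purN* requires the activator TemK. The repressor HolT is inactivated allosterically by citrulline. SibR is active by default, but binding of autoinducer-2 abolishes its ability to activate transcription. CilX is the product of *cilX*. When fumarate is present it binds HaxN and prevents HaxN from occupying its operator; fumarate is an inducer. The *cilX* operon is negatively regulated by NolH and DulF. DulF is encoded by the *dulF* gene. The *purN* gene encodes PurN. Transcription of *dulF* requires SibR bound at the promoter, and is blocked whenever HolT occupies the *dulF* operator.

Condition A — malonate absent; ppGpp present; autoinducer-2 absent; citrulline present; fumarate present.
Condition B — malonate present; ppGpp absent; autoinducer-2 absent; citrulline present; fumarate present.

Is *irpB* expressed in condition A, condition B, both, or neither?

neither

Condition A:
Malonate is absent, so TemK is inactive.
Required activator TemK is absent, so *purN* is not transcribed.
So PurN is not produced.
ppGpp is present, so NolH is active.
Autoinducer-2 is absent, so SibR is active.
Citrulline is present, so HolT is inactive.
No repressor is bound and SibR is active, so *dulF* is transcribed.
So DulF is produced and active.
With repressor NolH bound, *cilX* is not transcribed.
So CilX is not produced.
Fumarate is present, so HaxN is inactive.
Required activator CilX is absent, so *irpB* is not transcribed.
→ *irpB* is OFF in A.
Condition B:
Malonate is present, so TemK is active.
No repressor is bound and TemK is active, so *purN* is transcribed.
So PurN is produced and active.
ppGpp is absent, so NolH is inactive.
Autoinducer-2 is absent, so SibR is active.
Citrulline is present, so HolT is inactive.
No repressor is bound and SibR is active, so *dulF* is transcribed.
So DulF is produced and active.
With repressor DulF bound, *cilX* is not transcribed.
So CilX is not produced.
Fumarate is present, so HaxN is inactive.
With repressor PurN bound, *irpB* is not transcribed.
→ *irpB* is OFF in B.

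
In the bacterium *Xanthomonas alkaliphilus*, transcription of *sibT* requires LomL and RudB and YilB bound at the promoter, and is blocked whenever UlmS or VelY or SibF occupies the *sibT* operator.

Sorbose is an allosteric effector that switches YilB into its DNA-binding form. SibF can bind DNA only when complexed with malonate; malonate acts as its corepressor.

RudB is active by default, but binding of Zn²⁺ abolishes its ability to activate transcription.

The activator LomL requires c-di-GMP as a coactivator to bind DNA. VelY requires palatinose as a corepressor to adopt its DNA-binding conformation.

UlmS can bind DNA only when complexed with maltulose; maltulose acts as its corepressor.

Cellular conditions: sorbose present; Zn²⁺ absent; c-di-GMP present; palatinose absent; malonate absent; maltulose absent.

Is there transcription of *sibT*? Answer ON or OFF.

ON

Maltulose is absent, so UlmS is inactive.
Palatinose is absent, so VelY is inactive.
c-di-GMP is present, so LomL is active.
Zn²⁺ is absent, so RudB is active.
Malonate is absent, so SibF is inactive.
Sorbose is present, so YilB is active.
No repressor is bound and LomL and RudB and YilB are active, so *sibT* is transcribed.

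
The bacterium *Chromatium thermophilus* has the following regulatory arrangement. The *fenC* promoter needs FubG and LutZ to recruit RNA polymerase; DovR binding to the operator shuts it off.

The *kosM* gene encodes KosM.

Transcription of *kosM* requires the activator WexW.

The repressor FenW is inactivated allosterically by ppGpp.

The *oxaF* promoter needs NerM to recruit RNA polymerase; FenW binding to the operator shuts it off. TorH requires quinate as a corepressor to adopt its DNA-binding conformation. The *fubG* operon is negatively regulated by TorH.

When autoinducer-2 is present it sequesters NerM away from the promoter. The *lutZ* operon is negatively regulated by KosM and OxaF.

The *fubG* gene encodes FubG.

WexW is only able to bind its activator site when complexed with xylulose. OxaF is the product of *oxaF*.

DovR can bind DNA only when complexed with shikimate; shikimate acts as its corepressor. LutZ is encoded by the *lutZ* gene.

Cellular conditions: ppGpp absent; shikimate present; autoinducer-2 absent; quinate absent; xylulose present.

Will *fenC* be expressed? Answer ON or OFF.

OFF

Quinate is absent, so TorH is inactive.
With no repressor bound, *fubG* is transcribed.
So FubG is produced and active.
Xylulose is present, so WexW is active.
No repressor is bound and WexW is active, so *kosM* is transcribed.
So KosM is produced and active.
Autoinducer-2 is absent, so NerM is active.
ppGpp is absent, so FenW is active.
With repressor FenW bound, *oxaF* is not transcribed.
So OxaF is not produced.
With repressor KosM bound, *lutZ* is not transcribed.
So LutZ is not produced.
Shikimate is present, so DovR is active.
With repressor DovR bound, *fenC* is not transcribed.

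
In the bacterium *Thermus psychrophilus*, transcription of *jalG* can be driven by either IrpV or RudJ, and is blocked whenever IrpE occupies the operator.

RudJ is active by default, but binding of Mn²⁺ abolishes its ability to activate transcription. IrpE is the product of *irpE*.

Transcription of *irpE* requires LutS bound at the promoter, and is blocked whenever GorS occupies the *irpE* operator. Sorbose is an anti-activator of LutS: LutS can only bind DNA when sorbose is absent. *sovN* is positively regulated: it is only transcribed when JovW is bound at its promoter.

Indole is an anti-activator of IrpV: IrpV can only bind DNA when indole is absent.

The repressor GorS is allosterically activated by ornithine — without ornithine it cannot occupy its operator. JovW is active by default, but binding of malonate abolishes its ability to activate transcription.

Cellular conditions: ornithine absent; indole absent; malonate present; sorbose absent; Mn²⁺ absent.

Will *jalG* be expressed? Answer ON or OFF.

Ornithine is absent, so GorS is inactive.
Sorbose is absent, so LutS is active.
No repressor is bound and LutS is active, so *irpE* is transcribed.
So IrpE is produced and active.
Indole is absent, so IrpV is active.
Mn²⁺ is absent, so RudJ is active.
With repressor IrpE bound, *jalG* is not transcribed.

OFF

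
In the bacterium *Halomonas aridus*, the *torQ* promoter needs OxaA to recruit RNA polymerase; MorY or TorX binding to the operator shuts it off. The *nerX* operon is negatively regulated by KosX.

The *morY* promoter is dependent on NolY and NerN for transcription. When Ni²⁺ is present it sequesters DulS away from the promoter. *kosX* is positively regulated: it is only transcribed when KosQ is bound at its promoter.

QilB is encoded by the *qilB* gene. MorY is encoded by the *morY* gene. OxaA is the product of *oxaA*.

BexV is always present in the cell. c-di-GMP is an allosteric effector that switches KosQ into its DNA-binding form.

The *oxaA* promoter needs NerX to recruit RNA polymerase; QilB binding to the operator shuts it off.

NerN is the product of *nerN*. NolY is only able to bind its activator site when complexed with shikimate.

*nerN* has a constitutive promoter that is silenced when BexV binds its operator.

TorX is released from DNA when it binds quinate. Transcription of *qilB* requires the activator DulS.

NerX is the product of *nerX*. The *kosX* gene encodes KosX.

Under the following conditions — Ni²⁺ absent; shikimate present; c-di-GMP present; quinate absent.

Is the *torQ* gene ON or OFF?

OFF

Shikimate is present, so NolY is active.
BexV is produced constitutively and is active.
With repressor BexV bound, *nerN* is not transcribed.
So NerN is not produced.
Required activator NerN is absent, so *morY* is not transcribed.
So MorY is not produced.
Quinate is absent, so TorX is active.
Ni²⁺ is absent, so DulS is active.
No repressor is bound and DulS is active, so *qilB* is transcribed.
So QilB is produced and active.
c-di-GMP is present, so KosQ is active.
No repressor is bound and KosQ is active, so *kosX* is transcribed.
So KosX is produced and active.
With repressor KosX bound, *nerX* is not transcribed.
So NerX is not produced.
With repressor QilB bound, *oxaA* is not transcribed.
So OxaA is not produced.
With repressor TorX bound, *torQ* is not transcribed.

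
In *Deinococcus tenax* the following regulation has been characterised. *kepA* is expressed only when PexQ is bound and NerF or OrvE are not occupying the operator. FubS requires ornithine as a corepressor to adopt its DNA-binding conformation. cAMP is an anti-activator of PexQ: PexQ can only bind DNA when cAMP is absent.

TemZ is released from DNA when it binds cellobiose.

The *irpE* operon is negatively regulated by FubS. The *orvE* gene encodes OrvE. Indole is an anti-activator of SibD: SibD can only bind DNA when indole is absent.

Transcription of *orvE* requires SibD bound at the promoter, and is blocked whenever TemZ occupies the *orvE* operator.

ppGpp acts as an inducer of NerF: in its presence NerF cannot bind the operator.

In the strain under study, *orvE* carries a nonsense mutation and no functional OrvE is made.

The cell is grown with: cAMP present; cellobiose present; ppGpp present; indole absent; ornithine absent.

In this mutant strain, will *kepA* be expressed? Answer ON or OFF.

OFF

cAMP is present, so PexQ is inactive.
ppGpp is present, so NerF is inactive.
OrvE is non-functional in this strain, so it has no effect.
Required activator PexQ is absent, so *kepA* is not transcribed.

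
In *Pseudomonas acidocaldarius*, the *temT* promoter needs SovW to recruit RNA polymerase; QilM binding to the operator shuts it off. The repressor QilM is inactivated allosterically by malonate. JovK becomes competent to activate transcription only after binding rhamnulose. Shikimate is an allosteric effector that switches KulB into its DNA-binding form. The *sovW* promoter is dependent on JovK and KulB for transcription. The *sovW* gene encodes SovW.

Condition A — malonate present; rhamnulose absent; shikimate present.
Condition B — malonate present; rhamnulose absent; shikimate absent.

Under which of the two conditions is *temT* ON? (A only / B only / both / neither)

Condition A:
Malonate is present, so QilM is inactive.
Rhamnulose is absent, so JovK is inactive.
Shikimate is present, so KulB is active.
Required activator JovK is absent, so *sovW* is not transcribed.
So SovW is not produced.
Required activator SovW is absent, so *temT* is not transcribed.
→ *temT* is OFF in A.
Condition B:
Malonate is present, so QilM is inactive.
Rhamnulose is absent, so JovK is inactive.
Shikimate is absent, so KulB is inactive.
Required activator JovK is absent, so *sovW* is not transcribed.
So SovW is not produced.
Required activator SovW is absent, so *temT* is not transcribed.
→ *temT* is OFF in B.

neither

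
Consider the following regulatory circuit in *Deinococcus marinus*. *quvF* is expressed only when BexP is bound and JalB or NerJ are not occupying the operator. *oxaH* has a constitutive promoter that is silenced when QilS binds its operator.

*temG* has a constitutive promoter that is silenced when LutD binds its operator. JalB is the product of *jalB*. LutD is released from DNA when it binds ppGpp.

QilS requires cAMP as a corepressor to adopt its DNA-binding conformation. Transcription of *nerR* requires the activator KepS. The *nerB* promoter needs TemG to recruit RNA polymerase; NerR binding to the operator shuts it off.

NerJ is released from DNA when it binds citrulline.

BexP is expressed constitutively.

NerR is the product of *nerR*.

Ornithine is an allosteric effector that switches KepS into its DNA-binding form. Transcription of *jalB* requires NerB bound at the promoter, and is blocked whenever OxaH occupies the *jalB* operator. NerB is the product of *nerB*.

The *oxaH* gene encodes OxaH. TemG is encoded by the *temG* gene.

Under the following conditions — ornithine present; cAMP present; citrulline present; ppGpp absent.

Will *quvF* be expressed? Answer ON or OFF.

BexP is produced constitutively and is active.
Ornithine is present, so KepS is active.
No repressor is bound and KepS is active, so *nerR* is transcribed.
So NerR is produced and active.
ppGpp is absent, so LutD is active.
With repressor LutD bound, *temG* is not transcribed.
So TemG is not produced.
With repressor NerR bound, *nerB* is not transcribed.
So NerB is not produced.
cAMP is present, so QilS is active.
With repressor QilS bound, *oxaH* is not transcribed.
So OxaH is not produced.
Required activator NerB is absent, so *jalB* is not transcribed.
So JalB is not produced.
Citrulline is present, so NerJ is inactive.
No repressor is bound and BexP is active, so *quvF* is transcribed.

ON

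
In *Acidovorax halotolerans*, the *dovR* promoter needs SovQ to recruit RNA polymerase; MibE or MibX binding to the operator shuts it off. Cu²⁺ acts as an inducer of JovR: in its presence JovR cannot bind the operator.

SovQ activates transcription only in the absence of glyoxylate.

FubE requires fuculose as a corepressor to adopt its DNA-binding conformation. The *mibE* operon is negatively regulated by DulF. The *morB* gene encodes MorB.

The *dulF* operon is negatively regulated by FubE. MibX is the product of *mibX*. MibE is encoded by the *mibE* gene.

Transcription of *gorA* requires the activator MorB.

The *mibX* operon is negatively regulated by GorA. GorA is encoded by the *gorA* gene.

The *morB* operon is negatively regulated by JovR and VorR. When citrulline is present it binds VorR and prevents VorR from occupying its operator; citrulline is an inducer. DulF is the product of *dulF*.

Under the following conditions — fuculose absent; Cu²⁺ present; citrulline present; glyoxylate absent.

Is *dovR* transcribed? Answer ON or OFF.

ON

Fuculose is absent, so FubE is inactive.
With no repressor bound, *dulF* is transcribed.
So DulF is produced and active.
With repressor DulF bound, *mibE* is not transcribed.
So MibE is not produced.
Glyoxylate is absent, so SovQ is active.
Cu²⁺ is present, so JovR is inactive.
Citrulline is present, so VorR is inactive.
With no repressor bound, *morB* is transcribed.
So MorB is produced and active.
No repressor is bound and MorB is active, so *gorA* is transcribed.
So GorA is produced and active.
With repressor GorA bound, *mibX* is not transcribed.
So MibX is not produced.
No repressor is bound and SovQ is active, so *dovR* is transcribed.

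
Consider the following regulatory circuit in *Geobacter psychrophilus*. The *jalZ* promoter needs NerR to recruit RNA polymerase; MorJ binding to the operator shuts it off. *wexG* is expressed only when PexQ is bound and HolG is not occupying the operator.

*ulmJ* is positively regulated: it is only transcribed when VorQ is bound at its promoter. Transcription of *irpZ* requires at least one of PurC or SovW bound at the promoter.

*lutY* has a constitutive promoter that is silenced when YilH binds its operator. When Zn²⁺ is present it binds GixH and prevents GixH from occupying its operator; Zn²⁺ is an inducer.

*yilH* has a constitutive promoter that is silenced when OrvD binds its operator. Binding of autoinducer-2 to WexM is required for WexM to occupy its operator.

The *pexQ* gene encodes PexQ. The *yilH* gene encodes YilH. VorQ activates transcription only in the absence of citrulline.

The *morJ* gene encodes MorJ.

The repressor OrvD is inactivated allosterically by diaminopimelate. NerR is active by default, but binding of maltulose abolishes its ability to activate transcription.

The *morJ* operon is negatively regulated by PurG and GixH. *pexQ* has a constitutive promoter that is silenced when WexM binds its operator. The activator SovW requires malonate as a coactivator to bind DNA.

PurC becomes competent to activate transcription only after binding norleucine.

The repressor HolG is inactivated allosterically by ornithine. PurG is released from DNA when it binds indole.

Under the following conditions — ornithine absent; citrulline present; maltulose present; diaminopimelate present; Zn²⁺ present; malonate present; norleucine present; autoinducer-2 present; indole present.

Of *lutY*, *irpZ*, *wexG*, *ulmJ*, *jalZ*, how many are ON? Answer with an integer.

Diaminopimelate is present, so OrvD is inactive.
With no repressor bound, *yilH* is transcribed.
So YilH is produced and active.
With repressor YilH bound, *lutY* is not transcribed.
→ *lutY* is OFF.
Norleucine is present, so PurC is active.
Malonate is present, so SovW is active.
Activator PurC is present, so *irpZ* is transcribed.
→ *irpZ* is ON.
Ornithine is absent, so HolG is active.
Autoinducer-2 is present, so WexM is active.
With repressor WexM bound, *pexQ* is not transcribed.
So PexQ is not produced.
With repressor HolG bound, *wexG* is not transcribed.
→ *wexG* is OFF.
Citrulline is present, so VorQ is inactive.
Required activator VorQ is absent, so *ulmJ* is not transcribed.
→ *ulmJ* is OFF.
Maltulose is present, so NerR is inactive.
Indole is present, so PurG is inactive.
Zn²⁺ is present, so GixH is inactive.
With no repressor bound, *morJ* is transcribed.
So MorJ is produced and active.
With repressor MorJ bound, *jalZ* is not transcribed.
→ *jalZ* is OFF.
1 of the 5 genes is transcribed.

1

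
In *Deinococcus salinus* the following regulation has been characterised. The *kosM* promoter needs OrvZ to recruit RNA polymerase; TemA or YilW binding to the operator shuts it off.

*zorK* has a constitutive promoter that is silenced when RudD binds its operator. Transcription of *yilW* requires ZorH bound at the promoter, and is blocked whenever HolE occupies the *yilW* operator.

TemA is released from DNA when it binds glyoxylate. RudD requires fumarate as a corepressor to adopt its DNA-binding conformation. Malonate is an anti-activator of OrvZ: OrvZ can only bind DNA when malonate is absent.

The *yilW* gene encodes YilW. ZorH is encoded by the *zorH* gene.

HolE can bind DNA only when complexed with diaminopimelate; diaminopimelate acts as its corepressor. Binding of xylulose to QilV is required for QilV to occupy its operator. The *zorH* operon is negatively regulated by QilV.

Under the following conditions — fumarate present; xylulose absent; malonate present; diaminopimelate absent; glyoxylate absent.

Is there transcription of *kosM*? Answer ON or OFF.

OFF

Malonate is present, so OrvZ is inactive.
Glyoxylate is absent, so TemA is active.
Diaminopimelate is absent, so HolE is inactive.
Xylulose is absent, so QilV is inactive.
With no repressor bound, *zorH* is transcribed.
So ZorH is produced and active.
No repressor is bound and ZorH is active, so *yilW* is transcribed.
So YilW is produced and active.
With repressor TemA bound, *kosM* is not transcribed.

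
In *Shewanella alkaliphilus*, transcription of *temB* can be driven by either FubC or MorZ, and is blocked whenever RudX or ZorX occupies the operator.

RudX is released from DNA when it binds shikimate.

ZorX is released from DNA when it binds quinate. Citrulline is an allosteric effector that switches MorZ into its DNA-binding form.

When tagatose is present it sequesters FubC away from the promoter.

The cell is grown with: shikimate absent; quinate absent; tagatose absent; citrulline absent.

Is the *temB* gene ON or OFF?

OFF

Shikimate is absent, so RudX is active.
Tagatose is absent, so FubC is active.
Quinate is absent, so ZorX is active.
Citrulline is absent, so MorZ is inactive.
With repressor RudX bound, *temB* is not transcribed.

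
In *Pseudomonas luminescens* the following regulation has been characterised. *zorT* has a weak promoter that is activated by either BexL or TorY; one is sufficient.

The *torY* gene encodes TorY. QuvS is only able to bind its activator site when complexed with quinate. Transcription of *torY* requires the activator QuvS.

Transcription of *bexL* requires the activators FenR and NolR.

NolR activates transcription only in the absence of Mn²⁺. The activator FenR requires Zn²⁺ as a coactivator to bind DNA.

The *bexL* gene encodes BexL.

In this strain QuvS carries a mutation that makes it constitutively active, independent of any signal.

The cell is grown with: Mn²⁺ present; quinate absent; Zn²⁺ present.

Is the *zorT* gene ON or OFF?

ON

Zn²⁺ is present, so FenR is active.
Mn²⁺ is present, so NolR is inactive.
Required activator NolR is absent, so *bexL* is not transcribed.
So BexL is not produced.
QuvS is constitutively active in this strain.
No repressor is bound and QuvS is active, so *torY* is transcribed.
So TorY is produced and active.
Activator TorY is present, so *zorT* is transcribed.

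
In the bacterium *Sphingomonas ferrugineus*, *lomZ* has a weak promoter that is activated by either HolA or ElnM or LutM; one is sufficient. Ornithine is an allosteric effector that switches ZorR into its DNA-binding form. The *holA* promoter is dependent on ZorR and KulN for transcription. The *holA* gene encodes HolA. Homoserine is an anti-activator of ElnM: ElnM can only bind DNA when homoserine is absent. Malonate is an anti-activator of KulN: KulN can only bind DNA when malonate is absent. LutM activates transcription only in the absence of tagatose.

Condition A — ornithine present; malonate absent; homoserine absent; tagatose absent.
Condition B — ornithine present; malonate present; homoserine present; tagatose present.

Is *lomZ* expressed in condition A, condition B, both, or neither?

Condition A:
Ornithine is present, so ZorR is active.
Malonate is absent, so KulN is active.
No repressor is bound and ZorR and KulN are active, so *holA* is transcribed.
So HolA is produced and active.
Homoserine is absent, so ElnM is active.
Tagatose is absent, so LutM is active.
Activator HolA is present, so *lomZ* is transcribed.
→ *lomZ* is ON in A.
Condition B:
Ornithine is present, so ZorR is active.
Malonate is present, so KulN is inactive.
Required activator KulN is absent, so *holA* is not transcribed.
So HolA is not produced.
Homoserine is present, so ElnM is inactive.
Tagatose is present, so LutM is inactive.
No activator is available at the *lomZ* promoter, so *lomZ* is not transcribed.
→ *lomZ* is OFF in B.

A only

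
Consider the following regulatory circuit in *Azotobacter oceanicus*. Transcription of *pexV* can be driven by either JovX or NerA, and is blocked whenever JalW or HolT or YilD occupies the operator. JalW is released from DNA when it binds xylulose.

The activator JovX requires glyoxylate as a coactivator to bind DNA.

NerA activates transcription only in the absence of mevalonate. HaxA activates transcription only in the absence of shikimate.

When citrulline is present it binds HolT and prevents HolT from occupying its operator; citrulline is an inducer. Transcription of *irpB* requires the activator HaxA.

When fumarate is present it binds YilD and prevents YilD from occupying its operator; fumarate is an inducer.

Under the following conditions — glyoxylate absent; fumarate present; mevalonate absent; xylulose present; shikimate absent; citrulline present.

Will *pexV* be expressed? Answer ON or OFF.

Glyoxylate is absent, so JovX is inactive.
Mevalonate is absent, so NerA is active.
Xylulose is present, so JalW is inactive.
Citrulline is present, so HolT is inactive.
Fumarate is present, so YilD is inactive.
Activator NerA is present, so *pexV* is transcribed.

ON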